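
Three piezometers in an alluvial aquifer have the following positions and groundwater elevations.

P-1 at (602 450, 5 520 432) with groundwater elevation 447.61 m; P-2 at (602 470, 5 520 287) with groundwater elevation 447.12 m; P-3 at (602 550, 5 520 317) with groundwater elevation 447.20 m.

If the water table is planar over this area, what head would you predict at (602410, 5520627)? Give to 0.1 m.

448.3 m

Three-point gradient (reference P-1): Δ to P-2 = (20, -145, -0.49), Δ to P-3 = (100, -115, -0.41).
∂h/∂x = -0.0002541, ∂h/∂y = +0.003344 (det = 12200).
h(602410, 5520627) = 447.61 + (-0.0002541)·(-40) + (+0.003344)·(195) = 447.61 +0.010 +0.652 = 448.272 m.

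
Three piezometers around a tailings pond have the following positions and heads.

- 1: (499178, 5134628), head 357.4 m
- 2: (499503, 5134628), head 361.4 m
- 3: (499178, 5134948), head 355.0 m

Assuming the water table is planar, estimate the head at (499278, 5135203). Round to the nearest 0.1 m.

∂h/∂x = (361.4 − 357.4) / (499503 − 499178) = +0.01231
∂h/∂y = (355.0 − 357.4) / (5134948 − 5134628) = -0.007500
h(499278, 5135203) = 357.4 + (+0.01231)·(100) + (-0.007500)·(575) = 357.4 +1.231 -4.312 = 354.318 m.

354.3 m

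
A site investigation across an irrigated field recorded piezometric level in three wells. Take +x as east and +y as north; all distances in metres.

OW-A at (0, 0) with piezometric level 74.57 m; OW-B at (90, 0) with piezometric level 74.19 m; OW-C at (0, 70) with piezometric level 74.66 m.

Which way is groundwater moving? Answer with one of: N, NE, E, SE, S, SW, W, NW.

E

∂h/∂x = (74.19 − 74.57) / (90 − 0) = -0.004222
∂h/∂y = (74.66 − 74.57) / (70 − 0) = +0.001286
Flow = −∇h = (+0.004222 east, -0.001286 north), which points east.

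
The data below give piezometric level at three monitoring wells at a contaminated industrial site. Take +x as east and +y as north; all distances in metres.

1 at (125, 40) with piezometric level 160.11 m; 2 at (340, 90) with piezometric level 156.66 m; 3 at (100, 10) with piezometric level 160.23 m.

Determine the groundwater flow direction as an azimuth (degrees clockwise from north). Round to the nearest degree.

122°

Taking 1 as reference: 2−1 = (215, 50, -3.45); 3−1 = (-25, -30, +0.12).
Solve a·Δx + b·Δy = Δh: det = 215·(-30) − (-25)·50 = -5200.
∂h/∂x = [(-3.45)·(-30) − (+0.12)·50] / -5200 = -0.01875
∂h/∂y = [215·(+0.12) − (-25)·(-3.45)] / -5200 = +0.01163
Flow direction (−∇h) has components (+0.01875 E, -0.01163 N).
Azimuth = atan2(E, N) = atan2(+0.01875, -0.01163) = 121.8° ≈ 122°.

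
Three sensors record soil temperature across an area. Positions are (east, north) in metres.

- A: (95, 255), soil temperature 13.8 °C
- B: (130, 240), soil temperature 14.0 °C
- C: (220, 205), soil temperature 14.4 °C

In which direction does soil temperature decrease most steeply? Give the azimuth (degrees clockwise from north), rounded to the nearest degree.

014°

Three-point gradient (reference A): Δ to B = (35, -15, +0.2), Δ to C = (125, -50, +0.6).
∂T/∂x = -0.008000, ∂T/∂y = -0.03200 (det = 125).
Steepest decrease is along −∇f: components (+0.008000 E, +0.03200 N).
Azimuth = atan2(+0.008000, +0.03200) = 14.0° ≈ 014°.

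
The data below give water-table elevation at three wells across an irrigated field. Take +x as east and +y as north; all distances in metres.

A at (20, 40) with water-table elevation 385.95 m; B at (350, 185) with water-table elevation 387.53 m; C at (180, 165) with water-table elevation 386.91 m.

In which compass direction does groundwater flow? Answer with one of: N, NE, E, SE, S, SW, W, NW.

Differences from A: to B (Δx, Δy, Δh) = (330, 145, +1.58); to C = (160, 125, +0.96).
Solve a·Δx + b·Δy = Δh: det = 330·125 − 160·145 = 18050.
∂h/∂x = [(+1.58)·125 − (+0.96)·145] / 18050 = +0.003230
∂h/∂y = [330·(+0.96) − 160·(+1.58)] / 18050 = +0.003546
Flow = −∇h = (-0.003230 east, -0.003546 north), which points southwest.

SW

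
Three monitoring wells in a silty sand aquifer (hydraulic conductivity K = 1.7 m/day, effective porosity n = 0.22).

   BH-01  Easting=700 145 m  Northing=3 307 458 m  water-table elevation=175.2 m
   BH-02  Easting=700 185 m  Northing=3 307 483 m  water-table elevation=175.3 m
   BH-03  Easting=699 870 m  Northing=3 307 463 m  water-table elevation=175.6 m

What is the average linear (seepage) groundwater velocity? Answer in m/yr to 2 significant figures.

Taking BH-01 as reference: BH-02−BH-01 = (40, 25, +0.1); BH-03−BH-01 = (-275, 5, +0.4).
Determinant of the coordinate differences = 40·5 − (-275)·25 = 7075.
∂h/∂x = [(+0.1)·5 − (+0.4)·25] / 7075 = -0.001343
∂h/∂y = [40·(+0.4) − (-275)·(+0.1)] / 7075 = +0.006148
|∇h| = √(-0.001343² + 0.006148²) = 0.006293
Seepage velocity v = K·i/n = 1.7 × 0.006293 / 0.22 = 0.04863 m/day = 17.76 m/yr.

18 m/yr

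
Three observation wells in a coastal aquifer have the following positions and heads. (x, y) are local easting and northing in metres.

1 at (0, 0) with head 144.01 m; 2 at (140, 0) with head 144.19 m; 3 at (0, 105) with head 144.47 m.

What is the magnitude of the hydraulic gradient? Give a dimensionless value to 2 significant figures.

0.0046

∂h/∂x = (144.19 − 144.01) / (140 − 0) = +0.001286
∂h/∂y = (144.47 − 144.01) / (105 − 0) = +0.004381
|∇h| = √(0.001286² + 0.004381²) = 0.004566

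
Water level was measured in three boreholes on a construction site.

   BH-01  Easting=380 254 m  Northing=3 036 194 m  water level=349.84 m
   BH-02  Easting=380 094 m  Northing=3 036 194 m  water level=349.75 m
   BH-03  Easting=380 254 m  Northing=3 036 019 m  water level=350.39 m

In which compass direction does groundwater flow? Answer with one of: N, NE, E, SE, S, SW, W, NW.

∂h/∂x = (349.75 − 349.84) / (380094 − 380254) = +0.0005625
∂h/∂y = (350.39 − 349.84) / (3036019 − 3036194) = -0.003143
Flow = −∇h = (-0.0005625 east, +0.003143 north), which points north.

N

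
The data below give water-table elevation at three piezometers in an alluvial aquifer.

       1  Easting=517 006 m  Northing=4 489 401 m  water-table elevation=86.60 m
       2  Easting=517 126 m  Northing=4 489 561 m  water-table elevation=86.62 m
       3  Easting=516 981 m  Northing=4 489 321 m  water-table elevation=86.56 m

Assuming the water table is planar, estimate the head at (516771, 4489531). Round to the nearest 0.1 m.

86.9 m

Three-point gradient (reference 1): Δ to 2 = (120, 160, +0.02), Δ to 3 = (-25, -80, -0.04).
∂h/∂x = -0.0008571, ∂h/∂y = +0.0007679 (det = -5600).
h(516771, 4489531) = 86.60 + (-0.0008571)·(-235) + (+0.0007679)·(130) = 86.60 +0.201 +0.100 = 86.901 m.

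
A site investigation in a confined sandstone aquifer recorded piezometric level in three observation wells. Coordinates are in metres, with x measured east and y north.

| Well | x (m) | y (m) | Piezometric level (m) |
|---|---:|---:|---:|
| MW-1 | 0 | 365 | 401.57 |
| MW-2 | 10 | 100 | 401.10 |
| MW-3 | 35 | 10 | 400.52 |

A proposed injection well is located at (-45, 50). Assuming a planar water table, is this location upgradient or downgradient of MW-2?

upgradient

Differences from MW-1: to MW-2 (Δx, Δy, Δh) = (10, -265, -0.47); to MW-3 = (35, -355, -1.05).
Solve a·Δx + b·Δy = Δh: det = 10·(-355) − 35·(-265) = 5725.
∂h/∂x = [(-0.47)·(-355) − (-1.05)·(-265)] / 5725 = -0.01946
∂h/∂y = [10·(-1.05) − 35·(-0.47)] / 5725 = +0.001039
Head at (-45, 50) = 401.57 + (-0.01946)·(-45) + (+0.001039)·(-315) = 402.12 m.
That is higher than the 401.10 m at MW-2, so the point is upgradient.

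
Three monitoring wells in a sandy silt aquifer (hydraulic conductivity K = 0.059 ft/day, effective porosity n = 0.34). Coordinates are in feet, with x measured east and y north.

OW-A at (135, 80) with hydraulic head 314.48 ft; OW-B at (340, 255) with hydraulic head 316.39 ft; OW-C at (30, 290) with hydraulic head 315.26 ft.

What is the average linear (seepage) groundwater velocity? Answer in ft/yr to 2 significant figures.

0.46 ft/yr

Taking OW-A as reference: OW-B−OW-A = (205, 175, +1.91); OW-C−OW-A = (-105, 210, +0.78).
Determinant of the coordinate differences = 205·210 − (-105)·175 = 61425.
∂h/∂x = [(+1.91)·210 − (+0.78)·175] / 61425 = +0.004308
∂h/∂y = [205·(+0.78) − (-105)·(+1.91)] / 61425 = +0.005868
|∇h| = √(0.004308² + 0.005868²) = 0.00728
Seepage velocity v = K·i/n = 0.059 × 0.00728 / 0.34 = 0.001263 ft/day = 0.4613 ft/yr.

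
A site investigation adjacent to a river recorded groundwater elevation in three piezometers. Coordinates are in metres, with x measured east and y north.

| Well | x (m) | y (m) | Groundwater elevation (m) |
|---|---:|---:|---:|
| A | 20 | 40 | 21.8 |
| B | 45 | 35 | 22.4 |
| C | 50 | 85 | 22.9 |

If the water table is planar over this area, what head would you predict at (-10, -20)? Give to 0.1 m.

Differences from A: to B (Δx, Δy, Δh) = (25, -5, +0.6); to C = (30, 45, +1.1).
Solve a·Δx + b·Δy = Δh: det = 25·45 − 30·(-5) = 1275.
∂h/∂x = [(+0.6)·45 − (+1.1)·(-5)] / 1275 = +0.02549
∂h/∂y = [25·(+1.1) − 30·(+0.6)] / 1275 = +0.007451
h(-10, -20) = 21.8 + (+0.02549)·(-30) + (+0.007451)·(-60) = 21.8 -0.765 -0.447 = 20.588 m.

20.6 m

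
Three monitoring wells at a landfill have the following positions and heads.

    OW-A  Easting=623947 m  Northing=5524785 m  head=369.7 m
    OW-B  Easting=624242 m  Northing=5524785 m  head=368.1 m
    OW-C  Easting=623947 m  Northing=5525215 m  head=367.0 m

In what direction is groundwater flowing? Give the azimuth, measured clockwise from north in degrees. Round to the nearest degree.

∂h/∂x = (368.1 − 369.7) / (624242 − 623947) = -0.005424
∂h/∂y = (367.0 − 369.7) / (5525215 − 5524785) = -0.006279
Flow direction (−∇h) has components (+0.005424 E, +0.006279 N).
Azimuth = atan2(E, N) = atan2(+0.005424, +0.006279) = 40.8° ≈ 041°.

041°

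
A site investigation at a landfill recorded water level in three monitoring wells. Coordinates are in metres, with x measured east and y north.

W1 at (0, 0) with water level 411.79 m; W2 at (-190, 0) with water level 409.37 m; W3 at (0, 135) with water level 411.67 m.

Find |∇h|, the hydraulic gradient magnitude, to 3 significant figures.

∂h/∂x = (409.37 − 411.79) / (-190 − 0) = +0.01274
∂h/∂y = (411.67 − 411.79) / (135 − 0) = -0.0008889
|∇h| = √(0.01274² + -0.0008889²) = 0.01277

0.0128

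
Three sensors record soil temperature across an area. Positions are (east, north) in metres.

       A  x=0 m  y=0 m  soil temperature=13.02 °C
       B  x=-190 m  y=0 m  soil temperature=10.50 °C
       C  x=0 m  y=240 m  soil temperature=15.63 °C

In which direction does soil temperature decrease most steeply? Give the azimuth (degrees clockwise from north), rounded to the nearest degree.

∂T/∂x = (10.50 − 13.02) / (-190 − 0) = +0.01326
∂T/∂y = (15.63 − 13.02) / (240 − 0) = +0.01088
Steepest decrease is along −∇f: components (-0.01326 E, -0.01088 N).
Azimuth = atan2(-0.01326, -0.01088) = 230.7° ≈ 231°.

231°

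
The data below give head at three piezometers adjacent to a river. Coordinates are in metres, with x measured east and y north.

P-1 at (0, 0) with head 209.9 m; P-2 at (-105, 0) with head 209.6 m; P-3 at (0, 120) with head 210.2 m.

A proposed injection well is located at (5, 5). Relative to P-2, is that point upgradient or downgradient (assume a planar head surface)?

upgradient

∂h/∂x = (209.6 − 209.9) / (-105 − 0) = +0.002857
∂h/∂y = (210.2 − 209.9) / (120 − 0) = +0.002500
Head at (5, 5) = 209.9 + (+0.002857)·(5) + (+0.002500)·(5) = 209.93 m.
That is higher than the 209.6 m at P-2, so the point is upgradient.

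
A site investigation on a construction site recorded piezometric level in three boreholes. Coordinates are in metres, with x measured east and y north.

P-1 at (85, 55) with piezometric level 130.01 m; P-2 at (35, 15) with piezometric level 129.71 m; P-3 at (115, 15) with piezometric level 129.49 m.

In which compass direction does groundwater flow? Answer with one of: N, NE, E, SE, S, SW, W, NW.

Taking P-1 as reference: P-2−P-1 = (-50, -40, -0.30); P-3−P-1 = (30, -40, -0.52).
Solve a·Δx + b·Δy = Δh: det = (-50)·(-40) − 30·(-40) = 3200.
∂h/∂x = [(-0.30)·(-40) − (-0.52)·(-40)] / 3200 = -0.002750
∂h/∂y = [(-50)·(-0.52) − 30·(-0.30)] / 3200 = +0.01094
Flow = −∇h = (+0.002750 east, -0.01094 north), which points south.

S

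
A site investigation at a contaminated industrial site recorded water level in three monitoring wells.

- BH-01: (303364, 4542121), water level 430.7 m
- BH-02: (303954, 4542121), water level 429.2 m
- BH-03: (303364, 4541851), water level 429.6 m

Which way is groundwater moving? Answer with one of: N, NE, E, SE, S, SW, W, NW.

SE

∂h/∂x = (429.2 − 430.7) / (303954 − 303364) = -0.002542
∂h/∂y = (429.6 − 430.7) / (4541851 − 4542121) = +0.004074
Flow = −∇h = (+0.002542 east, -0.004074 north), which points southeast.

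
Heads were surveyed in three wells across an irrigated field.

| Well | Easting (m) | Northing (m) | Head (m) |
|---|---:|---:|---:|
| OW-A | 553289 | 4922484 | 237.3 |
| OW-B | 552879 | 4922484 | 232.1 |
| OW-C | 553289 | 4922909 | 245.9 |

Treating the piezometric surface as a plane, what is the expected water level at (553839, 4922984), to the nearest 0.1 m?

∂h/∂x = (232.1 − 237.3) / (552879 − 553289) = +0.01268
∂h/∂y = (245.9 − 237.3) / (4922909 − 4922484) = +0.02024
h(553839, 4922984) = 237.3 + (+0.01268)·(550) + (+0.02024)·(500) = 237.3 +6.976 +10.118 = 254.393 m.

254.4 m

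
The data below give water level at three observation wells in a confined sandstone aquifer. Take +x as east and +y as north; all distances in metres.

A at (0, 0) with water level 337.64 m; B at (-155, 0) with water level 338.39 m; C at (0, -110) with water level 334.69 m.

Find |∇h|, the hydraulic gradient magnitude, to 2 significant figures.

∂h/∂x = (338.39 − 337.64) / (-155 − 0) = -0.004839
∂h/∂y = (334.69 − 337.64) / (-110 − 0) = +0.02682
|∇h| = √(-0.004839² + 0.02682²) = 0.02725

0.027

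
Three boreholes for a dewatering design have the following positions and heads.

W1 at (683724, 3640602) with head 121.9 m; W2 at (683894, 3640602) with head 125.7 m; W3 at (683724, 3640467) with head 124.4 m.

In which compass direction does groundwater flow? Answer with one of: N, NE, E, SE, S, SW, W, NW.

NW

∂h/∂x = (125.7 − 121.9) / (683894 − 683724) = +0.02235
∂h/∂y = (124.4 − 121.9) / (3640467 − 3640602) = -0.01852
Flow = −∇h = (-0.02235 east, +0.01852 north), which points northwest.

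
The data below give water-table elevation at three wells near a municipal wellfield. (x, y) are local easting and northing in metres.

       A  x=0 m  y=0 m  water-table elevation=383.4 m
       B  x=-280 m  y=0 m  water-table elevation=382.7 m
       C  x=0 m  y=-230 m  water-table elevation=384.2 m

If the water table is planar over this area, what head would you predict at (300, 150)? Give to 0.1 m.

383.6 m

∂h/∂x = (382.7 − 383.4) / (-280 − 0) = +0.002500
∂h/∂y = (384.2 − 383.4) / (-230 − 0) = -0.003478
h(300, 150) = 383.4 + (+0.002500)·(300) + (-0.003478)·(150) = 383.4 +0.750 -0.522 = 383.628 m.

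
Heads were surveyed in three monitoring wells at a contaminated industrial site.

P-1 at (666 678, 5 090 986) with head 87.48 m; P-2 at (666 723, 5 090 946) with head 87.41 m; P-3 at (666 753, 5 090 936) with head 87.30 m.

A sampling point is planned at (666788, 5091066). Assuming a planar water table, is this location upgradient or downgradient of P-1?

Differences from P-1: to P-2 (Δx, Δy, Δh) = (45, -40, -0.07); to P-3 = (75, -50, -0.18).
Determinant of the coordinate differences = 45·(-50) − 75·(-40) = 750.
∂h/∂x = [(-0.07)·(-50) − (-0.18)·(-40)] / 750 = -0.004933
∂h/∂y = [45·(-0.18) − 75·(-0.07)] / 750 = -0.003800
Head at (666788, 5091066) = 87.48 + (-0.004933)·(110) + (-0.003800)·(80) = 86.63 m.
That is lower than the 87.48 m at P-1, so the point is downgradient.

downgradient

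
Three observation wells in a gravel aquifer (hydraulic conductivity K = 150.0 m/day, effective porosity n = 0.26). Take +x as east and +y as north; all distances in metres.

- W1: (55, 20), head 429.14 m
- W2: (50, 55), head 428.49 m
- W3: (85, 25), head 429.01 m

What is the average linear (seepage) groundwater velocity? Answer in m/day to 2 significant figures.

11 m/day

With h = a·x + b·y + c and W1 as origin, the differences give:
  (-5)·a + 35·b = -0.65
  30·a + 5·b = -0.13
Eliminate b (×5 and ×35, subtract): -1075·a = 1.300 → a = ∂h/∂x = -0.001209
Back-substitute: b = ∂h/∂y = -0.01874.
|∇h| = √(-0.001209² + -0.01874²) = 0.01878
Seepage velocity v = K·i/n = 150.0 × 0.01878 / 0.26 = 10.83 m/day.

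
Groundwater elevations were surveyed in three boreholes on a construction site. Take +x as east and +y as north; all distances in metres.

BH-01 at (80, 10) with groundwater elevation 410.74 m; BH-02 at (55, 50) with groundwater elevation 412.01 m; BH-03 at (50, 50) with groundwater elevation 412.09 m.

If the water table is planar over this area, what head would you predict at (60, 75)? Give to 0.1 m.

With h = a·x + b·y + c and BH-01 as origin, the differences give:
  (-25)·a + 40·b = +1.27
  (-30)·a + 40·b = +1.35
Eliminate b (×40 and ×40, subtract): 200·a = -3.200 → a = ∂h/∂x = -0.01600
Back-substitute: b = ∂h/∂y = +0.02175.
h(60, 75) = 410.74 + (-0.01600)·(-20) + (+0.02175)·(65) = 410.74 +0.320 +1.414 = 412.474 m.

412.5 m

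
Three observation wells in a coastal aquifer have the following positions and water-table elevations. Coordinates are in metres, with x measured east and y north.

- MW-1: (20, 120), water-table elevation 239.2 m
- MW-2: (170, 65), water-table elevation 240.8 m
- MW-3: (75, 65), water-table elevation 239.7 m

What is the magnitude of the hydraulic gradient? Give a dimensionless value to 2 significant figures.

Three-point gradient (reference MW-1): Δ to MW-2 = (150, -55, +1.6), Δ to MW-3 = (55, -55, +0.5).
∂h/∂x = +0.01158, ∂h/∂y = +0.002488 (det = -5225).
|∇h| = √(0.01158² + 0.002488²) = 0.01184

0.012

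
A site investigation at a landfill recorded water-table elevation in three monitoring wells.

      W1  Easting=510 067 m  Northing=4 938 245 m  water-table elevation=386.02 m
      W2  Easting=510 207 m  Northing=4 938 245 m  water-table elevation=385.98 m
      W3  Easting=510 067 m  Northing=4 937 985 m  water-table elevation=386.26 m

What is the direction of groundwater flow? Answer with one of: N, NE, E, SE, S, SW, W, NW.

N

∂h/∂x = (385.98 − 386.02) / (510207 − 510067) = -0.0002857
∂h/∂y = (386.26 − 386.02) / (4937985 − 4938245) = -0.0009231
Flow = −∇h = (+0.0002857 east, +0.0009231 north), which points north.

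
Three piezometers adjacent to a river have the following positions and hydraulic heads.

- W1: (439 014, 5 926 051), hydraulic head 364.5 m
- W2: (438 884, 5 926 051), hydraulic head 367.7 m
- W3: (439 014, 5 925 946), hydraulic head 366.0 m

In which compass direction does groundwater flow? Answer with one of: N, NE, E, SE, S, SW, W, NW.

NE

∂h/∂x = (367.7 − 364.5) / (438884 − 439014) = -0.02462
∂h/∂y = (366.0 − 364.5) / (5925946 − 5926051) = -0.01429
Flow = −∇h = (+0.02462 east, +0.01429 north), which points northeast.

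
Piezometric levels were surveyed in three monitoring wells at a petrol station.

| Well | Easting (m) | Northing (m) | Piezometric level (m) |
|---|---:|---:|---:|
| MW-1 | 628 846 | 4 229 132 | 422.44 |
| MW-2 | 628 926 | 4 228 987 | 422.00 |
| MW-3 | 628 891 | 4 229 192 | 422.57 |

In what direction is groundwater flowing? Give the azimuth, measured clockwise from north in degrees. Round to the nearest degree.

166°

Taking MW-1 as reference: MW-2−MW-1 = (80, -145, -0.44); MW-3−MW-1 = (45, 60, +0.13).
Solve a·Δx + b·Δy = Δh: det = 80·60 − 45·(-145) = 11325.
∂h/∂x = [(-0.44)·60 − (+0.13)·(-145)] / 11325 = -0.0006667
∂h/∂y = [80·(+0.13) − 45·(-0.44)] / 11325 = +0.002667
Flow direction (−∇h) has components (+0.0006667 E, -0.002667 N).
Azimuth = atan2(E, N) = atan2(+0.0006667, -0.002667) = 166.0° ≈ 166°.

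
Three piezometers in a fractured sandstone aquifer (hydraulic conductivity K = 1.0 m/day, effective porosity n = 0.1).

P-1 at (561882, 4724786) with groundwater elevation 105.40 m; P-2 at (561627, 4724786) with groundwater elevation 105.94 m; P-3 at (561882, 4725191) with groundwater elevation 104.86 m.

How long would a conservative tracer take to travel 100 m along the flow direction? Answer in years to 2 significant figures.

∂h/∂x = (105.94 − 105.40) / (561627 − 561882) = -0.002118
∂h/∂y = (104.86 − 105.40) / (4725191 − 4724786) = -0.001333
|∇h| = √(-0.002118² + -0.001333²) = 0.002503
Seepage velocity v = K·i/n = 1.0 × 0.002503 / 0.1 = 0.02503 m/day.
t = 100 / 0.02503 = 3995 days = 10.9 years.

11 years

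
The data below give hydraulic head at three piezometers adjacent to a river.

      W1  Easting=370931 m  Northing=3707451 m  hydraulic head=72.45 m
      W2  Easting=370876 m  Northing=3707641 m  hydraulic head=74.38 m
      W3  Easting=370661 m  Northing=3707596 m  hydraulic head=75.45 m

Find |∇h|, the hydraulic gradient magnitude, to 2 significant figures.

Three-point gradient (reference W1): Δ to W2 = (-55, 190, +1.93), Δ to W3 = (-270, 145, +3.00).
∂h/∂x = -0.006697, ∂h/∂y = +0.008219 (det = 43325).
|∇h| = √(-0.006697² + 0.008219²) = 0.0106

0.011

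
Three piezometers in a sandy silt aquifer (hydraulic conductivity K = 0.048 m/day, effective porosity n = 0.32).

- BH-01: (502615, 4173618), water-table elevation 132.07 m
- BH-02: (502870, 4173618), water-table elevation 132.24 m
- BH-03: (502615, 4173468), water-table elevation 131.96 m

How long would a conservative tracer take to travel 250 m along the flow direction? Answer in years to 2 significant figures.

∂h/∂x = (132.24 − 132.07) / (502870 − 502615) = +0.0006667
∂h/∂y = (131.96 − 132.07) / (4173468 − 4173618) = +0.0007333
|∇h| = √(0.0006667² + 0.0007333²) = 0.0009911
Seepage velocity v = K·i/n = 0.048 × 0.0009911 / 0.32 = 0.0001487 m/day.
t = 250 / 0.0001487 = 1.681e+06 days = 4.6e+03 years.

4600 years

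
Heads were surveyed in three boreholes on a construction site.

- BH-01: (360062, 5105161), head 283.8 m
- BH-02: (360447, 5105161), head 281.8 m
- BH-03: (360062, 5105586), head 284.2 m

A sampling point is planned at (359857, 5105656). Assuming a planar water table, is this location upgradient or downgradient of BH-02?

upgradient

∂h/∂x = (281.8 − 283.8) / (360447 − 360062) = -0.005195
∂h/∂y = (284.2 − 283.8) / (5105586 − 5105161) = +0.0009412
Head at (359857, 5105656) = 283.8 + (-0.005195)·(-205) + (+0.0009412)·(495) = 285.33 m.
That is higher than the 281.8 m at BH-02, so the point is upgradient.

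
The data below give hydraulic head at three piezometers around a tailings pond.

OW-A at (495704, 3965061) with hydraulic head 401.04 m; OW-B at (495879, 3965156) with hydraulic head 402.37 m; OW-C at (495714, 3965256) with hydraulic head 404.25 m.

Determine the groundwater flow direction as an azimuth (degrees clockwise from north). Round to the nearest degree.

175°

Taking OW-A as reference: OW-B−OW-A = (175, 95, +1.33); OW-C−OW-A = (10, 195, +3.21).
Solve a·Δx + b·Δy = Δh: det = 175·195 − 10·95 = 33175.
∂h/∂x = [(+1.33)·195 − (+3.21)·95] / 33175 = -0.001375
∂h/∂y = [175·(+3.21) − 10·(+1.33)] / 33175 = +0.01653
Flow direction (−∇h) has components (+0.001375 E, -0.01653 N).
Azimuth = atan2(E, N) = atan2(+0.001375, -0.01653) = 175.2° ≈ 175°.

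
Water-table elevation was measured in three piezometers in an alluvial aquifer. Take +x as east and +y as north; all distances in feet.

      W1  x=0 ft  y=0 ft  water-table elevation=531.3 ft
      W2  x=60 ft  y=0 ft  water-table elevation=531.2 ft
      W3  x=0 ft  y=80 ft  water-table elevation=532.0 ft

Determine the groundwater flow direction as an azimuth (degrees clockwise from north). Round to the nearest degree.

∂h/∂x = (531.2 − 531.3) / (60 − 0) = -0.001667
∂h/∂y = (532.0 − 531.3) / (80 − 0) = +0.008750
Flow direction (−∇h) has components (+0.001667 E, -0.008750 N).
Azimuth = atan2(E, N) = atan2(+0.001667, -0.008750) = 169.2° ≈ 169°.

169°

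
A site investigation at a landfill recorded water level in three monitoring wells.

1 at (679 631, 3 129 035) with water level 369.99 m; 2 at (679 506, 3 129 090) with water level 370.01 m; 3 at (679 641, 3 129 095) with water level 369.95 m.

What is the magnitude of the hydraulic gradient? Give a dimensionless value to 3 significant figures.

0.000731

Differences from 1: to 2 (Δx, Δy, Δh) = (-125, 55, +0.02); to 3 = (10, 60, -0.04).
Determinant of the coordinate differences = (-125)·60 − 10·55 = -8050.
∂h/∂x = [(+0.02)·60 − (-0.04)·55] / -8050 = -0.0004224
∂h/∂y = [(-125)·(-0.04) − 10·(+0.02)] / -8050 = -0.0005963
|∇h| = √(-0.0004224² + -0.0005963²) = 0.0007307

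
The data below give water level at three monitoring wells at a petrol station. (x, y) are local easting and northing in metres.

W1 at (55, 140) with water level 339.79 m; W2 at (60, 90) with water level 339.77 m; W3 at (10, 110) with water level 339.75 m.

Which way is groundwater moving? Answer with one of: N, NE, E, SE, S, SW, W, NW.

SW

With h = a·x + b·y + c and W1 as origin, the differences give:
  5·a + (-50)·b = -0.02
  (-45)·a + (-30)·b = -0.04
Eliminate b (×(-30) and ×(-50), subtract): -2400·a = -1.400 → a = ∂h/∂x = +0.0005833
Back-substitute: b = ∂h/∂y = +0.0004583.
Flow = −∇h = (-0.0005833 east, -0.0004583 north), which points southwest.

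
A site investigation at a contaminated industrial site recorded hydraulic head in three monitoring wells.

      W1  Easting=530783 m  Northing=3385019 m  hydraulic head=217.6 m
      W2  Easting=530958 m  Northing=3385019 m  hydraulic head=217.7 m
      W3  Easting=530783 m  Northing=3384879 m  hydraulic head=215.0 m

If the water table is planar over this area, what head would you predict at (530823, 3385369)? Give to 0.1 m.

224.1 m

∂h/∂x = (217.7 − 217.6) / (530958 − 530783) = +0.0005714
∂h/∂y = (215.0 − 217.6) / (3384879 − 3385019) = +0.01857
h(530823, 3385369) = 217.6 + (+0.0005714)·(40) + (+0.01857)·(350) = 217.6 +0.023 +6.500 = 224.123 m.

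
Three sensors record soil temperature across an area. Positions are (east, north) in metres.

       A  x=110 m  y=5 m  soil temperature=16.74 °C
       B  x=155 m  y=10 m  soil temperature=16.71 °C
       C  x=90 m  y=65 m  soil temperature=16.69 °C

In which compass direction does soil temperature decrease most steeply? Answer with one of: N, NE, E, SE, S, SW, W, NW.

Three-point gradient (reference A): Δ to B = (45, 5, -0.03), Δ to C = (-20, 60, -0.05).
∂T/∂x = -0.0005536, ∂T/∂y = -0.001018 (det = 2800).
Steepest decrease is along −∇f = (+0.0005536 E, +0.001018 N) → northeast.

NE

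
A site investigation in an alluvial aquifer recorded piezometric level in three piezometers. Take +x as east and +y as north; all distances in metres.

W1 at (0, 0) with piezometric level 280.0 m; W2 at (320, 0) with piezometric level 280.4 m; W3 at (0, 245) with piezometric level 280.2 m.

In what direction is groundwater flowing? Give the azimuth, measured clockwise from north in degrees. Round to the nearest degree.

237°

∂h/∂x = (280.4 − 280.0) / (320 − 0) = +0.001250
∂h/∂y = (280.2 − 280.0) / (245 − 0) = +0.0008163
Flow direction (−∇h) has components (-0.001250 E, -0.0008163 N).
Azimuth = atan2(E, N) = atan2(-0.001250, -0.0008163) = 236.9° ≈ 237°.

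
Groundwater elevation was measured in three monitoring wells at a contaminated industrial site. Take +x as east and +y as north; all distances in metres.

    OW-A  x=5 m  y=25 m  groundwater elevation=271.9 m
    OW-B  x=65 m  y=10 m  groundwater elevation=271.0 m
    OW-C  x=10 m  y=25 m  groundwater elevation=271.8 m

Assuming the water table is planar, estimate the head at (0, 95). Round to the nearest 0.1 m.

Three-point gradient (reference OW-A): Δ to OW-B = (60, -15, -0.9), Δ to OW-C = (5, 0, -0.1).
∂h/∂x = -0.02000, ∂h/∂y = -0.02000 (det = 75).
h(0, 95) = 271.9 + (-0.02000)·(-5) + (-0.02000)·(70) = 271.9 +0.100 -1.400 = 270.600 m.

270.6 m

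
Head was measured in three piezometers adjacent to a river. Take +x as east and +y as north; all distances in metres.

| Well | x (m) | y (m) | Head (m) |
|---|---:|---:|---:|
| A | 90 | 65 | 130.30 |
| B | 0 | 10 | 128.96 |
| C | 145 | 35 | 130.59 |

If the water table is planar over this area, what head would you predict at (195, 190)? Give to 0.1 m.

132.4 m

Taking A as reference: B−A = (-90, -55, -1.34); C−A = (55, -30, +0.29).
Determinant of the coordinate differences = (-90)·(-30) − 55·(-55) = 5725.
∂h/∂x = [(-1.34)·(-30) − (+0.29)·(-55)] / 5725 = +0.009808
∂h/∂y = [(-90)·(+0.29) − 55·(-1.34)] / 5725 = +0.008314
h(195, 190) = 130.30 + (+0.009808)·(105) + (+0.008314)·(125) = 130.30 +1.030 +1.039 = 132.369 m.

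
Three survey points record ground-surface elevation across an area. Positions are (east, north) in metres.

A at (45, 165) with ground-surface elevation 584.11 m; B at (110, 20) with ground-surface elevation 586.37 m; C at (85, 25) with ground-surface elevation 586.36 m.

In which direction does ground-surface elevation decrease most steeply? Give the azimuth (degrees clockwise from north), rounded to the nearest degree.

Differences from A: to B (Δx, Δy, Δh) = (65, -145, +2.26); to C = (40, -140, +2.25).
Determinant of the coordinate differences = 65·(-140) − 40·(-145) = -3300.
∂z/∂x = [(+2.26)·(-140) − (+2.25)·(-145)] / -3300 = -0.002985
∂z/∂y = [65·(+2.25) − 40·(+2.26)] / -3300 = -0.01692
Steepest decrease is along −∇f: components (+0.002985 E, +0.01692 N).
Azimuth = atan2(+0.002985, +0.01692) = 10.0° ≈ 010°.

010°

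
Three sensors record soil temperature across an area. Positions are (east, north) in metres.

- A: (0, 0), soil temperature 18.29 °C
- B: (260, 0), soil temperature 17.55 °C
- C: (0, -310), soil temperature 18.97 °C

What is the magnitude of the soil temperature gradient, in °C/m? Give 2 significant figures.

∂T/∂x = (17.55 − 18.29) / (260 − 0) = -0.002846
∂T/∂y = (18.97 − 18.29) / (-310 − 0) = -0.002194
|∇f| = √(-0.002846² + -0.002194²) = 0.003594 °C/m

0.0036 °C/m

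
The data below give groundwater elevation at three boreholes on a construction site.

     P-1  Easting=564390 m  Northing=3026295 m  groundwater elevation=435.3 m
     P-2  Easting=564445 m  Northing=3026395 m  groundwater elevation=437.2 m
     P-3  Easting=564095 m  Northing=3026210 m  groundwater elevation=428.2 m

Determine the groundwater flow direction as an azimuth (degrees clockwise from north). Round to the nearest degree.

253°

With h = a·x + b·y + c and P-1 as origin, the differences give:
  55·a + 100·b = +1.9
  (-295)·a + (-85)·b = -7.1
Eliminate b (×(-85) and ×100, subtract): 24825·a = 548.50 → a = ∂h/∂x = +0.02209
Back-substitute: b = ∂h/∂y = +0.006848.
Flow direction (−∇h) has components (-0.02209 E, -0.006848 N).
Azimuth = atan2(E, N) = atan2(-0.02209, -0.006848) = 252.8° ≈ 253°.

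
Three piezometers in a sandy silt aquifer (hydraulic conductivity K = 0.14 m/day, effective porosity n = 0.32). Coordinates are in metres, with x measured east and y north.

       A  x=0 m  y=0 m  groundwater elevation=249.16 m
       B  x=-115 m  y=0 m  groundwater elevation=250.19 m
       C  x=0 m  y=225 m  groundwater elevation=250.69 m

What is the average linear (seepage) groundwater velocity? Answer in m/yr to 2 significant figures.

1.8 m/yr

∂h/∂x = (250.19 − 249.16) / (-115 − 0) = -0.008957
∂h/∂y = (250.69 − 249.16) / (225 − 0) = +0.006800
|∇h| = √(-0.008957² + 0.006800²) = 0.01125
Seepage velocity v = K·i/n = 0.14 × 0.01125 / 0.32 = 0.004922 m/day = 1.798 m/yr.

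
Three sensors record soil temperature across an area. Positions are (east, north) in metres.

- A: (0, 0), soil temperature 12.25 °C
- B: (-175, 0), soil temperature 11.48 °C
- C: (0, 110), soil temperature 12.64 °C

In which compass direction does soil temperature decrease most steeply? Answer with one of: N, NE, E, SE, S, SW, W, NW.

SW

∂T/∂x = (11.48 − 12.25) / (-175 − 0) = +0.004400
∂T/∂y = (12.64 − 12.25) / (110 − 0) = +0.003545
Steepest decrease is along −∇f = (-0.004400 E, -0.003545 N) → southwest.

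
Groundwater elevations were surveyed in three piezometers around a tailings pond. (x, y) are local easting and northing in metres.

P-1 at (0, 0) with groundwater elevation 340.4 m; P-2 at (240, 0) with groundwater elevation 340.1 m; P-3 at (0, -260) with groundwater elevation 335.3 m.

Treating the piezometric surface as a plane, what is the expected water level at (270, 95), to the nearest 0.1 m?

341.9 m

∂h/∂x = (340.1 − 340.4) / (240 − 0) = -0.001250
∂h/∂y = (335.3 − 340.4) / (-260 − 0) = +0.01962
h(270, 95) = 340.4 + (-0.001250)·(270) + (+0.01962)·(95) = 340.4 -0.337 +1.863 = 341.926 m.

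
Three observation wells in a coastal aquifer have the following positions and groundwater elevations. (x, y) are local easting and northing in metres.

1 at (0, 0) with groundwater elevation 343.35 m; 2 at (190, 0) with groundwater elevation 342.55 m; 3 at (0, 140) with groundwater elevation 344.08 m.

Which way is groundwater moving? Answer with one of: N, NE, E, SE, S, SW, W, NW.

SE

∂h/∂x = (342.55 − 343.35) / (190 − 0) = -0.004211
∂h/∂y = (344.08 − 343.35) / (140 − 0) = +0.005214
Flow = −∇h = (+0.004211 east, -0.005214 north), which points southeast.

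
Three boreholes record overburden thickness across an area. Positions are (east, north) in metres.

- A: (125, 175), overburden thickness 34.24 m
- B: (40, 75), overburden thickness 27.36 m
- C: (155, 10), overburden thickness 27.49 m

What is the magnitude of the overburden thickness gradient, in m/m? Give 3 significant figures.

0.0532 m/m

With d = a·x + b·y + c and A as origin, the differences give:
  (-85)·a + (-100)·b = -6.88
  30·a + (-165)·b = -6.75
Eliminate b (×(-165) and ×(-100), subtract): 17025·a = 460.200 → a = ∂d/∂x = +0.02703
Back-substitute: b = ∂d/∂y = +0.04582.
|∇f| = √(0.02703² + 0.04582²) = 0.0532 m/m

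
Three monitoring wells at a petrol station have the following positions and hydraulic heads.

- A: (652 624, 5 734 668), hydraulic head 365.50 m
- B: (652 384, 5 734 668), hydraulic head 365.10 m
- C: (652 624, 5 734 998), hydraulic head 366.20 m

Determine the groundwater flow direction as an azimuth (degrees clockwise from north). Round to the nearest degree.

218°

∂h/∂x = (365.10 − 365.50) / (652384 − 652624) = +0.001667
∂h/∂y = (366.20 − 365.50) / (5734998 − 5734668) = +0.002121
Flow direction (−∇h) has components (-0.001667 E, -0.002121 N).
Azimuth = atan2(E, N) = atan2(-0.001667, -0.002121) = 218.2° ≈ 218°.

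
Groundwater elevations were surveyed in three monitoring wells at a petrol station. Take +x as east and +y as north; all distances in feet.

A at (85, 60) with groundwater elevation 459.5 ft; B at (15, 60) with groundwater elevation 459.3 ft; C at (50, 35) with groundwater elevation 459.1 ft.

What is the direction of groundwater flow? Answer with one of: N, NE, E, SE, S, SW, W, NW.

S

With h = a·x + b·y + c and A as origin, the differences give:
  (-70)·a + 0·b = -0.2
  (-35)·a + (-25)·b = -0.4
Eliminate b (×(-25) and ×0, subtract): 1750·a = 5.00 → a = ∂h/∂x = +0.002857
Back-substitute: b = ∂h/∂y = +0.01200.
Flow = −∇h = (-0.002857 east, -0.01200 north), which points south.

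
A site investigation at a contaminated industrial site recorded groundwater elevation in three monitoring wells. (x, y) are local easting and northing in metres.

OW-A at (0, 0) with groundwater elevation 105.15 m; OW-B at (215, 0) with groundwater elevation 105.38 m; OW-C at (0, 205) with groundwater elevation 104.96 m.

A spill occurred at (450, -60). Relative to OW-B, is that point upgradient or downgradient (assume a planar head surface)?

∂h/∂x = (105.38 − 105.15) / (215 − 0) = +0.001070
∂h/∂y = (104.96 − 105.15) / (205 − 0) = -0.0009268
Head at (450, -60) = 105.15 + (+0.001070)·(450) + (-0.0009268)·(-60) = 105.69 m.
That is higher than the 105.38 m at OW-B, so the point is upgradient.

upgradient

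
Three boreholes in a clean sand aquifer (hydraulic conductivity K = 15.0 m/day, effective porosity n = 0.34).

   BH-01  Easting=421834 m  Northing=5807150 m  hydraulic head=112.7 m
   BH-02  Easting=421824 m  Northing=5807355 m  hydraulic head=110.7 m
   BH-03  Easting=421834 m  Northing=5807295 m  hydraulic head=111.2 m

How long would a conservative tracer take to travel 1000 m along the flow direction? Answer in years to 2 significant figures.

With h = a·x + b·y + c and BH-01 as origin, the differences give:
  (-10)·a + 205·b = -2.0
  0·a + 145·b = -1.5
Eliminate b (×145 and ×205, subtract): -1450·a = 17.50 → a = ∂h/∂x = -0.01207
Back-substitute: b = ∂h/∂y = -0.01034.
|∇h| = √(-0.01207² + -0.01034²) = 0.01589
Seepage velocity v = K·i/n = 15.0 × 0.01589 / 0.34 = 0.701 m/day.
t = 1000 / 0.701 = 1427 days = 3.91 years.

3.9 years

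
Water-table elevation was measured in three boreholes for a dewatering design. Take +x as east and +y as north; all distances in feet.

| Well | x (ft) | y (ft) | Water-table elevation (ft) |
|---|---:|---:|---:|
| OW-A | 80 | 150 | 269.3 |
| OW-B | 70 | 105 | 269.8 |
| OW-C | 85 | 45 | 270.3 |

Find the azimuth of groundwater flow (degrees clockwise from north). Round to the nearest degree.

031°

Taking OW-A as reference: OW-B−OW-A = (-10, -45, +0.5); OW-C−OW-A = (5, -105, +1.0).
Determinant of the coordinate differences = (-10)·(-105) − 5·(-45) = 1275.
∂h/∂x = [(+0.5)·(-105) − (+1.0)·(-45)] / 1275 = -0.005882
∂h/∂y = [(-10)·(+1.0) − 5·(+0.5)] / 1275 = -0.009804
Flow direction (−∇h) has components (+0.005882 E, +0.009804 N).
Azimuth = atan2(E, N) = atan2(+0.005882, +0.009804) = 31.0° ≈ 031°.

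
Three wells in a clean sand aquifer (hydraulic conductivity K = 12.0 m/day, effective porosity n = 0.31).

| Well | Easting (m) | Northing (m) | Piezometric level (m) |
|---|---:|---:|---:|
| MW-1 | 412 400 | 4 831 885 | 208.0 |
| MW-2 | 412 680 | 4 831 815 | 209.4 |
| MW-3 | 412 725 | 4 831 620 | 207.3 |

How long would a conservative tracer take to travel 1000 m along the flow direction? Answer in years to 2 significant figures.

Taking MW-1 as reference: MW-2−MW-1 = (280, -70, +1.4); MW-3−MW-1 = (325, -265, -0.7).
Determinant of the coordinate differences = 280·(-265) − 325·(-70) = -51450.
∂h/∂x = [(+1.4)·(-265) − (-0.7)·(-70)] / -51450 = +0.008163
∂h/∂y = [280·(-0.7) − 325·(+1.4)] / -51450 = +0.01265
|∇h| = √(0.008163² + 0.01265²) = 0.01506
Seepage velocity v = K·i/n = 12.0 × 0.01506 / 0.31 = 0.583 m/day.
t = 1000 / 0.583 = 1715 days = 4.7 years.

4.7 years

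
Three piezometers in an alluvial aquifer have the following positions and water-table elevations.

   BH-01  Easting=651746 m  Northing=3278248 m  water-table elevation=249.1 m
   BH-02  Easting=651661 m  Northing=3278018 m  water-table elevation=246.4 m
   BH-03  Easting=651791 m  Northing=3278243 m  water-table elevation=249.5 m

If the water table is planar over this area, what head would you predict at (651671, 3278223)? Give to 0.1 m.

248.2 m

Differences from BH-01: to BH-02 (Δx, Δy, Δh) = (-85, -230, -2.7); to BH-03 = (45, -5, +0.4).
Determinant of the coordinate differences = (-85)·(-5) − 45·(-230) = 10775.
∂h/∂x = [(-2.7)·(-5) − (+0.4)·(-230)] / 10775 = +0.009791
∂h/∂y = [(-85)·(+0.4) − 45·(-2.7)] / 10775 = +0.008121
h(651671, 3278223) = 249.1 + (+0.009791)·(-75) + (+0.008121)·(-25) = 249.1 -0.734 -0.203 = 248.163 m.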